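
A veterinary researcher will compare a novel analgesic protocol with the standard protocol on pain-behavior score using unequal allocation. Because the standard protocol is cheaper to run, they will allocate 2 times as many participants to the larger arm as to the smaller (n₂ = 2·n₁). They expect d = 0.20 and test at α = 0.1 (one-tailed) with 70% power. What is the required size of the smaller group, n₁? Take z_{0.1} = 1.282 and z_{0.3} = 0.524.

With allocation ratio k = n₂/n₁ = 2, Var(x̄₁−x̄₂) = σ²(1/n₁ + 1/(k·n₁)) = σ²·(k+1)/(k·n₁).
So n₁ = (1 + 1/k)·((z_{α} + z_β)/d)² = 1.500 × (1.806/0.20)².
n₁ = 1.500 × 81.54 = 122.3.
Round up: n₁ = 123, giving n₂ = 2 × 123 = 246.

n₁ = 123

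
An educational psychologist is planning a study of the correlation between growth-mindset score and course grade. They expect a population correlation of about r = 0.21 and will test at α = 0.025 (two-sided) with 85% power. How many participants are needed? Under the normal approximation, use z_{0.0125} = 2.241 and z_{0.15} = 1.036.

n = 240

Fisher's z: C = ½·ln((1+r)/(1−r)) = ½·ln(1.5316) = 0.2132.
n = ((z_{α/2} + z_β)/C)² + 3.
(2.241 + 1.036) / 0.2132 = 3.277 / 0.2132 = 15.371.
n = 15.371² + 3 = 236.25 + 3 = 239.3.
Round up.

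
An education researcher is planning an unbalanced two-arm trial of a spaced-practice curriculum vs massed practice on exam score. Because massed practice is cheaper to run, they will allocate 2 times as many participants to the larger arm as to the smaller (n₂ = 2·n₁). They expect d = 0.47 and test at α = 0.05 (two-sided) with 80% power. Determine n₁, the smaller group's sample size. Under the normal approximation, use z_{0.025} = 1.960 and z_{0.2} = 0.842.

n₁ = 54

With allocation ratio k = n₂/n₁ = 2, Var(x̄₁−x̄₂) = σ²(1/n₁ + 1/(k·n₁)) = σ²·(k+1)/(k·n₁).
So n₁ = (1 + 1/k)·((z_{α/2} + z_β)/d)² = 1.500 × (2.802/0.47)².
n₁ = 1.500 × 35.54 = 53.3.
Round up: n₁ = 54, giving n₂ = 2 × 54 = 108.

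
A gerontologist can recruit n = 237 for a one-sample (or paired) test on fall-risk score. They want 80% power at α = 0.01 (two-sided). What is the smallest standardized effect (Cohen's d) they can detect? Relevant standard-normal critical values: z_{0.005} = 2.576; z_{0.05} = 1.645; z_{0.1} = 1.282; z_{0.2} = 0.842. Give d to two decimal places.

d_min ≈ 0.22

For a single sample (or paired design) of n = 237: d_min = (z_{α/2} + z_β)/√n.
z-sum = 2.576 + 0.842 = 3.418.
d_min = 3.418 / √237 = 3.418 / 15.395 = 0.222.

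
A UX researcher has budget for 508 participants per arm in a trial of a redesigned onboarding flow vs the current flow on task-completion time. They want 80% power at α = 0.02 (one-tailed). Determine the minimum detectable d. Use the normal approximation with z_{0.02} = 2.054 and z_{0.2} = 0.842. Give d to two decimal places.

d_min ≈ 0.18

For two independent groups of n = 508 each: d_min = (z_{α} + z_β)·√(2/n).
z-sum = 2.054 + 0.842 = 2.896.
d_min = 2.896 × √(2/508) = 2.896 × 0.0627 = 0.182.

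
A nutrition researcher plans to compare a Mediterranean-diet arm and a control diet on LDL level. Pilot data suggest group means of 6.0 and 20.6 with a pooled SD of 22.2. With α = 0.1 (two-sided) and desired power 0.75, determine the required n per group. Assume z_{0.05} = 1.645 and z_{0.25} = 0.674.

n = 25 per group

Cohen's d = |M₁ − M₂| / SD_pooled = |6.0 − 20.6| / 22.2 = 14.6 / 22.2 = 0.658.
For two independent groups with equal n: n = 2·((z_{α/2} + z_β) / d)².
z_{α/2} + z_β = 1.645 + 0.674 = 2.319.
n = 2 × (2.319 / 0.658)² = 2 × 3.524² = 2 × 12.42 = 24.8.
Round up to the next whole participant.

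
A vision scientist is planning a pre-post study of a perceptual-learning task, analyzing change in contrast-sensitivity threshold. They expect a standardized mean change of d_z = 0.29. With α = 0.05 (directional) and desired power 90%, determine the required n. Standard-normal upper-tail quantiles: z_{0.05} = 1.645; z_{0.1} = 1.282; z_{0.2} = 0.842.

n = 102 pairs

For a paired (one-sample on differences) test: n = ((z_{α} + z_β) / d)².
z_{α} + z_β = 1.645 + 1.282 = 2.927.
n = (2.927 / 0.29)² = 10.093² = 101.87.
Round up.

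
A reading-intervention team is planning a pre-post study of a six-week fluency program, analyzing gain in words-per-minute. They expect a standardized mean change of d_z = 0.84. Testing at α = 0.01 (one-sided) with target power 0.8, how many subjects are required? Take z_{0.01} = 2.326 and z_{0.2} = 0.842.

For a paired (one-sample on differences) test: n = ((z_{α} + z_β) / d)².
z_{α} + z_β = 2.326 + 0.842 = 3.168.
n = (3.168 / 0.84)² = 3.771² = 14.22.
Round up.

n = 15 pairs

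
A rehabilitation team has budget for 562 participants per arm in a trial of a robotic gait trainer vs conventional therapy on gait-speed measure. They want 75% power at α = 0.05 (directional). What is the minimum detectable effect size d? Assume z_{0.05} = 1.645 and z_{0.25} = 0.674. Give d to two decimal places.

For two independent groups of n = 562 each: d_min = (z_{α} + z_β)·√(2/n).
z-sum = 1.645 + 0.674 = 2.319.
d_min = 2.319 × √(2/562) = 2.319 × 0.0597 = 0.138.

d_min ≈ 0.14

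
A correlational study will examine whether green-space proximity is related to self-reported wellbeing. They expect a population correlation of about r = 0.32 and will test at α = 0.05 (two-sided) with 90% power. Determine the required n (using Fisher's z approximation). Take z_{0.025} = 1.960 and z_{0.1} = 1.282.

Fisher's z: C = ½·ln((1+r)/(1−r)) = ½·ln(1.9412) = 0.3316.
n = ((z_{α/2} + z_β)/C)² + 3.
(1.960 + 1.282) / 0.3316 = 3.242 / 0.3316 = 9.777.
n = 9.777² + 3 = 95.59 + 3 = 98.6.
Round up.

n = 99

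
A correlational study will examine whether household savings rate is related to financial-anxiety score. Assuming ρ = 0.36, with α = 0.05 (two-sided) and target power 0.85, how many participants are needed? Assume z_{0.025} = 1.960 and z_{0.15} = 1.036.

Fisher's z: C = ½·ln((1+r)/(1−r)) = ½·ln(2.1250) = 0.3769.
n = ((z_{α/2} + z_β)/C)² + 3.
(1.960 + 1.036) / 0.3769 = 2.996 / 0.3769 = 7.949.
n = 7.949² + 3 = 63.19 + 3 = 66.2.
Round up.

n = 67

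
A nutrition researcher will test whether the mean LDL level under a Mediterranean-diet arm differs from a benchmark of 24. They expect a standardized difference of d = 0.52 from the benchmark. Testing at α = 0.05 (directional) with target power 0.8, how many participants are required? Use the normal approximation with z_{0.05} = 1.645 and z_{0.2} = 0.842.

For a one-sample test: n = ((z_{α} + z_β) / d)².
z_{α} + z_β = 1.645 + 0.842 = 2.487.
n = (2.487 / 0.52)² = 4.783² = 22.87.
Round up.

n = 23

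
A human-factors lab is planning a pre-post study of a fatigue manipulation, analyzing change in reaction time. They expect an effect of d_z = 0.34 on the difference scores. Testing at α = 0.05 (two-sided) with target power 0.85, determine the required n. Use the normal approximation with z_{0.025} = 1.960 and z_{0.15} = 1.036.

For a paired (one-sample on differences) test: n = ((z_{α/2} + z_β) / d)².
z_{α/2} + z_β = 1.960 + 1.036 = 2.996.
n = (2.996 / 0.34)² = 8.812² = 77.65.
Round up.

n = 78 pairs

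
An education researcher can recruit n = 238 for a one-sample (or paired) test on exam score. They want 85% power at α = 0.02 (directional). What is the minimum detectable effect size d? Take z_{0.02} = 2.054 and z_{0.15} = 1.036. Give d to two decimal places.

d_min ≈ 0.20

For a single sample (or paired design) of n = 238: d_min = (z_{α} + z_β)/√n.
z-sum = 2.054 + 1.036 = 3.090.
d_min = 3.090 / √238 = 3.090 / 15.427 = 0.200.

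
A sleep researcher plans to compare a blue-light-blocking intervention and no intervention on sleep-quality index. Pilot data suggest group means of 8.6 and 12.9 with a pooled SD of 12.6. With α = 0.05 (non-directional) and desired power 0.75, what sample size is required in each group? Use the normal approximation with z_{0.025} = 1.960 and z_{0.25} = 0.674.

Cohen's d = |M₁ − M₂| / SD_pooled = |8.6 − 12.9| / 12.6 = 4.3 / 12.6 = 0.341.
For two independent groups with equal n: n = 2·((z_{α/2} + z_β) / d)².
z_{α/2} + z_β = 1.960 + 0.674 = 2.634.
n = 2 × (2.634 / 0.341)² = 2 × 7.724² = 2 × 59.67 = 119.3.
Round up to the next whole participant.

n = 120 per group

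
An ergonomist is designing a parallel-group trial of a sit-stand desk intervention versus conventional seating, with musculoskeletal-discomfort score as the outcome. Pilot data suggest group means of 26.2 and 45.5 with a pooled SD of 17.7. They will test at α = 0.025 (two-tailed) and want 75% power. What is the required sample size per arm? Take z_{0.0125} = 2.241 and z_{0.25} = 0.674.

Cohen's d = |M₁ − M₂| / SD_pooled = |26.2 − 45.5| / 17.7 = 19.3 / 17.7 = 1.090.
For two independent groups with equal n: n = 2·((z_{α/2} + z_β) / d)².
z_{α/2} + z_β = 2.241 + 0.674 = 2.915.
n = 2 × (2.915 / 1.090)² = 2 × 2.674² = 2 × 7.15 = 14.3.
Round up to the next whole participant.

n = 15 per group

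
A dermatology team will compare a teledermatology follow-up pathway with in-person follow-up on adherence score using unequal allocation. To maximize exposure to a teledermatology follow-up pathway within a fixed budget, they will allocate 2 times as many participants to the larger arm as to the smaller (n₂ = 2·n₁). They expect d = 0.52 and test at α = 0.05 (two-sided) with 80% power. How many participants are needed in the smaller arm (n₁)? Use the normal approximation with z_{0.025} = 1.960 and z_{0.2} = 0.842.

n₁ = 44

With allocation ratio k = n₂/n₁ = 2, Var(x̄₁−x̄₂) = σ²(1/n₁ + 1/(k·n₁)) = σ²·(k+1)/(k·n₁).
So n₁ = (1 + 1/k)·((z_{α/2} + z_β)/d)² = 1.500 × (2.802/0.52)².
n₁ = 1.500 × 29.04 = 43.6.
Round up: n₁ = 44, giving n₂ = 2 × 44 = 88.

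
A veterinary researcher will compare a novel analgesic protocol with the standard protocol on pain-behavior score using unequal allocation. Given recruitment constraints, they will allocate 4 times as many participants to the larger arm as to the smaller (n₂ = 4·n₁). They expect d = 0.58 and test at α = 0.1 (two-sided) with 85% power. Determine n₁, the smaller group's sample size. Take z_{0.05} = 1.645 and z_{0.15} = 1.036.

n₁ = 27

With allocation ratio k = n₂/n₁ = 4, Var(x̄₁−x̄₂) = σ²(1/n₁ + 1/(k·n₁)) = σ²·(k+1)/(k·n₁).
So n₁ = (1 + 1/k)·((z_{α/2} + z_β)/d)² = 1.250 × (2.681/0.58)².
n₁ = 1.250 × 21.37 = 26.7.
Round up: n₁ = 27, giving n₂ = 4 × 27 = 108.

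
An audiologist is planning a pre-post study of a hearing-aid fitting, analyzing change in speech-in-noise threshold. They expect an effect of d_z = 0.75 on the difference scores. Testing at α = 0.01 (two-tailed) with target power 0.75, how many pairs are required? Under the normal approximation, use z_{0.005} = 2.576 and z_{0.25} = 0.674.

For a paired (one-sample on differences) test: n = ((z_{α/2} + z_β) / d)².
z_{α/2} + z_β = 2.576 + 0.674 = 3.250.
n = (3.250 / 0.75)² = 4.333² = 18.78.
Round up.

n = 19 pairs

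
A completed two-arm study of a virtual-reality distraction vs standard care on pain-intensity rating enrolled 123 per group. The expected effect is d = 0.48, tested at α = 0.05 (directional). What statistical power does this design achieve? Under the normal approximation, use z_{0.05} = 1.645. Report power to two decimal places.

power ≈ 0.98

For two equal groups, power = Φ(d·√(n/2) − z_{α}).
d·√(n/2) = 0.48 × √(123/2) = 0.48 × 7.842 = 3.764.
z_β = 3.764 − 1.645 = 2.119.
Power = Φ(2.119) = 0.983.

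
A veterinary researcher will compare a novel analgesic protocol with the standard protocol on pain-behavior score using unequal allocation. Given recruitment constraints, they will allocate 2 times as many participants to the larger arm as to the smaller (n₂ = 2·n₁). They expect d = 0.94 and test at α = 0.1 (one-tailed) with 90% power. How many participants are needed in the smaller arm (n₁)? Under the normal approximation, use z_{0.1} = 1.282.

With allocation ratio k = n₂/n₁ = 2, Var(x̄₁−x̄₂) = σ²(1/n₁ + 1/(k·n₁)) = σ²·(k+1)/(k·n₁).
So n₁ = (1 + 1/k)·((z_{α} + z_β)/d)² = 1.500 × (2.564/0.94)².
n₁ = 1.500 × 7.44 = 11.2.
Round up: n₁ = 12, giving n₂ = 2 × 12 = 24.

n₁ = 12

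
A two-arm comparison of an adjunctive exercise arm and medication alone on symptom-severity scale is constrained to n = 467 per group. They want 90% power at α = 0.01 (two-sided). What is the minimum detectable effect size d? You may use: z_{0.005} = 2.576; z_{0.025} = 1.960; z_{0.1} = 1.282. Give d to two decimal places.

For two independent groups of n = 467 each: d_min = (z_{α/2} + z_β)·√(2/n).
z-sum = 2.576 + 1.282 = 3.858.
d_min = 3.858 × √(2/467) = 3.858 × 0.0654 = 0.252.

d_min ≈ 0.25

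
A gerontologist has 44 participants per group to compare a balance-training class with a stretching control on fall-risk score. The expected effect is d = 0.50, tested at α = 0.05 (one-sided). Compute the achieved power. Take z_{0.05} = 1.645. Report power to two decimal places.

power ≈ 0.76

For two equal groups, power = Φ(d·√(n/2) − z_{α}).
d·√(n/2) = 0.50 × √(44/2) = 0.50 × 4.690 = 2.345.
z_β = 2.345 − 1.645 = 0.700.
Power = Φ(0.700) = 0.758.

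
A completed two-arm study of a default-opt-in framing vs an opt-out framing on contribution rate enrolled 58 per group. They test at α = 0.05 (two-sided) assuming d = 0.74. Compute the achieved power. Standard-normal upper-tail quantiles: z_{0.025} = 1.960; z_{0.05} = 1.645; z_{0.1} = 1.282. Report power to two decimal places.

For two equal groups, power = Φ(d·√(n/2) − z_{α/2}).
d·√(n/2) = 0.74 × √(58/2) = 0.74 × 5.385 = 3.985.
z_β = 3.985 − 1.960 = 2.025.
Power = Φ(2.025) = 0.979.

power ≈ 0.98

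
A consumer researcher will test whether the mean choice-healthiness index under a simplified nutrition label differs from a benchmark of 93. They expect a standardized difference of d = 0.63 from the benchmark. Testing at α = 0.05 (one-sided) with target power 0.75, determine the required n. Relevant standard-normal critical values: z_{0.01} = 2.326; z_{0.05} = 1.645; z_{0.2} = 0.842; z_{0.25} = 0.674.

For a one-sample test: n = ((z_{α} + z_β) / d)².
z_{α} + z_β = 1.645 + 0.674 = 2.319.
n = (2.319 / 0.63)² = 3.681² = 13.55.
Round up.

n = 14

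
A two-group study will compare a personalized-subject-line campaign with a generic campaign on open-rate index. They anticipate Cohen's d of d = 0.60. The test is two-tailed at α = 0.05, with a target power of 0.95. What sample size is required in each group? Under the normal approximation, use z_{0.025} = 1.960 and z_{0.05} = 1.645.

For two independent groups with equal n: n = 2·((z_{α/2} + z_β) / d)².
z_{α/2} + z_β = 1.960 + 1.645 = 3.605.
n = 2 × (3.605 / 0.60)² = 2 × 6.008² = 2 × 36.10 = 72.2.
Round up to the next whole participant.

n = 73 per group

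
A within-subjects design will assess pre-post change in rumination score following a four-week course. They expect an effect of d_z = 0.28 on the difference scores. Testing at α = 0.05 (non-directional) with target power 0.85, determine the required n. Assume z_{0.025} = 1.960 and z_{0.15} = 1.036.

n = 115 pairs

For a paired (one-sample on differences) test: n = ((z_{α/2} + z_β) / d)².
z_{α/2} + z_β = 1.960 + 1.036 = 2.996.
n = (2.996 / 0.28)² = 10.700² = 114.49.
Round up.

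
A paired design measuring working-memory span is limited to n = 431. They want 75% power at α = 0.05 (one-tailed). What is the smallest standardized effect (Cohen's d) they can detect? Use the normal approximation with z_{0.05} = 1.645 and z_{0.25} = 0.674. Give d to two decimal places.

For a single sample (or paired design) of n = 431: d_min = (z_{α} + z_β)/√n.
z-sum = 1.645 + 0.674 = 2.319.
d_min = 2.319 / √431 = 2.319 / 20.761 = 0.112.

d_min ≈ 0.11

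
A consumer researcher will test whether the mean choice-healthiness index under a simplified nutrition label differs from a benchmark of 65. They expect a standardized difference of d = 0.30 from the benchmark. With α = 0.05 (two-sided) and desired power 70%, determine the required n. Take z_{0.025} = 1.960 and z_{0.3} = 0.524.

For a one-sample test: n = ((z_{α/2} + z_β) / d)².
z_{α/2} + z_β = 1.960 + 0.524 = 2.484.
n = (2.484 / 0.30)² = 8.280² = 68.56.
Round up.

n = 69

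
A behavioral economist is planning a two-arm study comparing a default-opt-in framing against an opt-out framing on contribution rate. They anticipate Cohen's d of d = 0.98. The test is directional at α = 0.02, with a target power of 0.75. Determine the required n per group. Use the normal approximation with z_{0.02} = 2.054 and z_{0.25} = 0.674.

n = 16 per group

For two independent groups with equal n: n = 2·((z_{α} + z_β) / d)².
z_{α} + z_β = 2.054 + 0.674 = 2.728.
n = 2 × (2.728 / 0.98)² = 2 × 2.784² = 2 × 7.75 = 15.5.
Round up to the next whole participant.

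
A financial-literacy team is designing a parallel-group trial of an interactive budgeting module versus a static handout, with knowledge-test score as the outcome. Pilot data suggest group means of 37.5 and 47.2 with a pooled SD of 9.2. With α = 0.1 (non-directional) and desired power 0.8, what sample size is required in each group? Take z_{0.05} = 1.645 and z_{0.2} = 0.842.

Cohen's d = |M₁ − M₂| / SD_pooled = |37.5 − 47.2| / 9.2 = 9.7 / 9.2 = 1.054.
For two independent groups with equal n: n = 2·((z_{α/2} + z_β) / d)².
z_{α/2} + z_β = 1.645 + 0.842 = 2.487.
n = 2 × (2.487 / 1.054)² = 2 × 2.360² = 2 × 5.57 = 11.1.
Round up to the next whole participant.

n = 12 per group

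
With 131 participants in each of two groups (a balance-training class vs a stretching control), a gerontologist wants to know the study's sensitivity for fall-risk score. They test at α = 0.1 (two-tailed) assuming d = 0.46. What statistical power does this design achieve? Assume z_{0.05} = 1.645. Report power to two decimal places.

For two equal groups, power = Φ(d·√(n/2) − z_{α/2}).
d·√(n/2) = 0.46 × √(131/2) = 0.46 × 8.093 = 3.723.
z_β = 3.723 − 1.645 = 2.078.
Power = Φ(2.078) = 0.981.

power ≈ 0.98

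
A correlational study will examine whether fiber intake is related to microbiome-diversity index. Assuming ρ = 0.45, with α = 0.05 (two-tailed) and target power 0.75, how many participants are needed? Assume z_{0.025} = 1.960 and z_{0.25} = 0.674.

n = 33

Fisher's z: C = ½·ln((1+r)/(1−r)) = ½·ln(2.6364) = 0.4847.
n = ((z_{α/2} + z_β)/C)² + 3.
(1.960 + 0.674) / 0.4847 = 2.634 / 0.4847 = 5.434.
n = 5.434² + 3 = 29.53 + 3 = 32.5.
Round up.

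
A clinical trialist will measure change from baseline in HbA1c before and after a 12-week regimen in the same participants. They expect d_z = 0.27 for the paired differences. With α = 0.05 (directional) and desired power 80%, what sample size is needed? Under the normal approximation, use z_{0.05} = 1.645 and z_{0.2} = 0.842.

For a paired (one-sample on differences) test: n = ((z_{α} + z_β) / d)².
z_{α} + z_β = 1.645 + 0.842 = 2.487.
n = (2.487 / 0.27)² = 9.211² = 84.84.
Round up.

n = 85 pairs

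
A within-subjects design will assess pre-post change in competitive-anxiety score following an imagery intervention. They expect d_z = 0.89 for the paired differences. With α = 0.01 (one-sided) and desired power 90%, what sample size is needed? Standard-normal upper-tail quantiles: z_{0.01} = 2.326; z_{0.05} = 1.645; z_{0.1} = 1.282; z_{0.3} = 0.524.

n = 17 pairs

For a paired (one-sample on differences) test: n = ((z_{α} + z_β) / d)².
z_{α} + z_β = 2.326 + 1.282 = 3.608.
n = (3.608 / 0.89)² = 4.054² = 16.43.
Round up.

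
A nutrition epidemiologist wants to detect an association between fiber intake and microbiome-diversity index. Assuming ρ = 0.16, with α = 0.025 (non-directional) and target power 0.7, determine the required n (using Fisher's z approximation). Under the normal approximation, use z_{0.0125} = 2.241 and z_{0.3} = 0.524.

Fisher's z: C = ½·ln((1+r)/(1−r)) = ½·ln(1.3810) = 0.1614.
n = ((z_{α/2} + z_β)/C)² + 3.
(2.241 + 0.524) / 0.1614 = 2.765 / 0.1614 = 17.131.
n = 17.131² + 3 = 293.48 + 3 = 296.5.
Round up.

n = 297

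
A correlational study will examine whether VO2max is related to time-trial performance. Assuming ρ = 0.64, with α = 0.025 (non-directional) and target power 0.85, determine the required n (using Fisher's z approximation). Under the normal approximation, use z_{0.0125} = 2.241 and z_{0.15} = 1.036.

n = 22

Fisher's z: C = ½·ln((1+r)/(1−r)) = ½·ln(4.5556) = 0.7582.
n = ((z_{α/2} + z_β)/C)² + 3.
(2.241 + 1.036) / 0.7582 = 3.277 / 0.7582 = 4.322.
n = 4.322² + 3 = 18.68 + 3 = 21.7.
Round up.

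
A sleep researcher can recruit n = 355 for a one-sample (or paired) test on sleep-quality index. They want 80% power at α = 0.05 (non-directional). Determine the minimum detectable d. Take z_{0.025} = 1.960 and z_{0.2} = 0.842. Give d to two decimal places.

For a single sample (or paired design) of n = 355: d_min = (z_{α/2} + z_β)/√n.
z-sum = 1.960 + 0.842 = 2.802.
d_min = 2.802 / √355 = 2.802 / 18.841 = 0.149.

d_min ≈ 0.15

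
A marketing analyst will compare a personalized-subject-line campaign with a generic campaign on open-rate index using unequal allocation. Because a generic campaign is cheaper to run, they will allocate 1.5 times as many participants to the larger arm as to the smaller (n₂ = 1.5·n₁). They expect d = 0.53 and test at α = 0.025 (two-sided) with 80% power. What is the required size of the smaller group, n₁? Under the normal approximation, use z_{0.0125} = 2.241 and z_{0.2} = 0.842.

With allocation ratio k = n₂/n₁ = 1.5, Var(x̄₁−x̄₂) = σ²(1/n₁ + 1/(k·n₁)) = σ²·(k+1)/(k·n₁).
So n₁ = (1 + 1/k)·((z_{α/2} + z_β)/d)² = 1.667 × (3.083/0.53)².
n₁ = 1.667 × 33.84 = 56.4.
Round up: n₁ = 57, giving n₂ = ⌈1.5 × 57⌉ = ⌈85.5⌉ = 86.

n₁ = 57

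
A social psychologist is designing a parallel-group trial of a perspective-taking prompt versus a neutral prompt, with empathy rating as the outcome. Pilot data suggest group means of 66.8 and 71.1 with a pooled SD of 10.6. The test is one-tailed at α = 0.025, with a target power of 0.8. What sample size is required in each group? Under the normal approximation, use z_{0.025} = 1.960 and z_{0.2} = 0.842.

n = 96 per group

Cohen's d = |M₁ − M₂| / SD_pooled = |66.8 − 71.1| / 10.6 = 4.3 / 10.6 = 0.406.
For two independent groups with equal n: n = 2·((z_{α} + z_β) / d)².
z_{α} + z_β = 1.960 + 0.842 = 2.802.
n = 2 × (2.802 / 0.406)² = 2 × 6.901² = 2 × 47.63 = 95.3.
Round up to the next whole participant.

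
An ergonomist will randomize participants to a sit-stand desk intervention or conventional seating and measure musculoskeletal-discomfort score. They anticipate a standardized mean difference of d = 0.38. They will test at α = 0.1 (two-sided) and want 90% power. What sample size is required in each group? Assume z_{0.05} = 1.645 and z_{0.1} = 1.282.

For two independent groups with equal n: n = 2·((z_{α/2} + z_β) / d)².
z_{α/2} + z_β = 1.645 + 1.282 = 2.927.
n = 2 × (2.927 / 0.38)² = 2 × 7.703² = 2 × 59.33 = 118.7.
Round up to the next whole participant.

n = 119 per group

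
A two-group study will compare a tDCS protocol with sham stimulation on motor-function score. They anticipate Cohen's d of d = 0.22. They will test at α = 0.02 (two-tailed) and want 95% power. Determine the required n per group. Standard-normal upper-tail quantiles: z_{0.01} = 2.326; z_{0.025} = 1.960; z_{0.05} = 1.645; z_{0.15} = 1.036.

n = 652 per group

For two independent groups with equal n: n = 2·((z_{α/2} + z_β) / d)².
z_{α/2} + z_β = 2.326 + 1.645 = 3.971.
n = 2 × (3.971 / 0.22)² = 2 × 18.050² = 2 × 325.80 = 651.6.
Round up to the next whole participant.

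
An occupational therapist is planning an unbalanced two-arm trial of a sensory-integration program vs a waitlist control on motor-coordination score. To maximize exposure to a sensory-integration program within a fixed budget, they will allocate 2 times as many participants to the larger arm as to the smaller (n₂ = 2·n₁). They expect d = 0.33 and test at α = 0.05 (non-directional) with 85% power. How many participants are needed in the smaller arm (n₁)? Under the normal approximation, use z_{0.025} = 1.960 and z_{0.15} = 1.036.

With allocation ratio k = n₂/n₁ = 2, Var(x̄₁−x̄₂) = σ²(1/n₁ + 1/(k·n₁)) = σ²·(k+1)/(k·n₁).
So n₁ = (1 + 1/k)·((z_{α/2} + z_β)/d)² = 1.500 × (2.996/0.33)².
n₁ = 1.500 × 82.42 = 123.6.
Round up: n₁ = 124, giving n₂ = 2 × 124 = 248.

n₁ = 124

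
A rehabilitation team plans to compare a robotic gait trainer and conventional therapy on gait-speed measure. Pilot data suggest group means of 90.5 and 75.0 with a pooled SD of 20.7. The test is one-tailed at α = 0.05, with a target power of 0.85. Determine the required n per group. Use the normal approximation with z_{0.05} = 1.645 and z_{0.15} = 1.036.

Cohen's d = |M₁ − M₂| / SD_pooled = |90.5 − 75.0| / 20.7 = 15.5 / 20.7 = 0.749.
For two independent groups with equal n: n = 2·((z_{α} + z_β) / d)².
z_{α} + z_β = 1.645 + 1.036 = 2.681.
n = 2 × (2.681 / 0.749)² = 2 × 3.579² = 2 × 12.81 = 25.6.
Round up to the next whole participant.

n = 26 per group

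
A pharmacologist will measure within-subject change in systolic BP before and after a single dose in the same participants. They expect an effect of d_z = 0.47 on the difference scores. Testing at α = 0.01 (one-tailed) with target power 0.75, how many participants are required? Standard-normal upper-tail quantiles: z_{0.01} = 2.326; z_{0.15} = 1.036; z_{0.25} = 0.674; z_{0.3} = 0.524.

For a paired (one-sample on differences) test: n = ((z_{α} + z_β) / d)².
z_{α} + z_β = 2.326 + 0.674 = 3.000.
n = (3.000 / 0.47)² = 6.383² = 40.74.
Round up.

n = 41 pairs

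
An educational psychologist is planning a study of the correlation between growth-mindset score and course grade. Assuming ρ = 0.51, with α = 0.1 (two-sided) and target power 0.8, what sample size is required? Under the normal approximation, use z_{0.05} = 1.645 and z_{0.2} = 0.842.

Fisher's z: C = ½·ln((1+r)/(1−r)) = ½·ln(3.0816) = 0.5627.
n = ((z_{α/2} + z_β)/C)² + 3.
(1.645 + 0.842) / 0.5627 = 2.487 / 0.5627 = 4.420.
n = 4.420² + 3 = 19.53 + 3 = 22.5.
Round up.

n = 23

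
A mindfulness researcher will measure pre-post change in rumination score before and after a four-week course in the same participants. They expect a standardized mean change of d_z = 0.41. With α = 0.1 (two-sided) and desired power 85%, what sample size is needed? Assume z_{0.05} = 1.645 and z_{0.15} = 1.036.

For a paired (one-sample on differences) test: n = ((z_{α/2} + z_β) / d)².
z_{α/2} + z_β = 1.645 + 1.036 = 2.681.
n = (2.681 / 0.41)² = 6.539² = 42.76.
Round up.

n = 43 pairs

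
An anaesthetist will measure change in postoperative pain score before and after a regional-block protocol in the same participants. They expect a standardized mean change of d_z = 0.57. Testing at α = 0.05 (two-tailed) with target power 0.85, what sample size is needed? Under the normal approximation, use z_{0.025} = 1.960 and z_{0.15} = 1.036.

n = 28 pairs

For a paired (one-sample on differences) test: n = ((z_{α/2} + z_β) / d)².
z_{α/2} + z_β = 1.960 + 1.036 = 2.996.
n = (2.996 / 0.57)² = 5.256² = 27.63.
Round up.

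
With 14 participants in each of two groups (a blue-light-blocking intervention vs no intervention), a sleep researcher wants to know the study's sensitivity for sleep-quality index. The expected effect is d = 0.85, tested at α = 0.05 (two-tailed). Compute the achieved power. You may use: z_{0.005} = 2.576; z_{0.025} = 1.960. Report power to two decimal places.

For two equal groups, power = Φ(d·√(n/2) − z_{α/2}).
d·√(n/2) = 0.85 × √(14/2) = 0.85 × 2.646 = 2.249.
z_β = 2.249 − 1.960 = 0.289.
Power = Φ(0.289) = 0.614.

power ≈ 0.61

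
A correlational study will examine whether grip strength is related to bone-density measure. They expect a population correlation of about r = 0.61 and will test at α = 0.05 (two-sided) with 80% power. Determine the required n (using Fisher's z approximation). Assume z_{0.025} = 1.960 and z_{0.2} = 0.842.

Fisher's z: C = ½·ln((1+r)/(1−r)) = ½·ln(4.1282) = 0.7089.
n = ((z_{α/2} + z_β)/C)² + 3.
(1.960 + 0.842) / 0.7089 = 2.802 / 0.7089 = 3.953.
n = 3.953² + 3 = 15.62 + 3 = 18.6.
Round up.

n = 19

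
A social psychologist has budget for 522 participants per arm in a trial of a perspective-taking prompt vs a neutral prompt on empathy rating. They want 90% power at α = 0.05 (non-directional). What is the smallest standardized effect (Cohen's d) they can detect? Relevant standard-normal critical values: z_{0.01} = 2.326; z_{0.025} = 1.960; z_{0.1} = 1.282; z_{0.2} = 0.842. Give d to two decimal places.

d_min ≈ 0.20

For two independent groups of n = 522 each: d_min = (z_{α/2} + z_β)·√(2/n).
z-sum = 1.960 + 1.282 = 3.242.
d_min = 3.242 × √(2/522) = 3.242 × 0.0619 = 0.201.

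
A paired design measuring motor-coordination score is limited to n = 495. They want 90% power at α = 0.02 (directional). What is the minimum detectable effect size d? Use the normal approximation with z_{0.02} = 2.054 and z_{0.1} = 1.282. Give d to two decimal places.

For a single sample (or paired design) of n = 495: d_min = (z_{α} + z_β)/√n.
z-sum = 2.054 + 1.282 = 3.336.
d_min = 3.336 / √495 = 3.336 / 22.249 = 0.150.

d_min ≈ 0.15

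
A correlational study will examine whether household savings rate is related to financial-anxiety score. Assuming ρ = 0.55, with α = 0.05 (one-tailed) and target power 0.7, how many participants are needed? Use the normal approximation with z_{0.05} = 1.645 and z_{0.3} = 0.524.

Fisher's z: C = ½·ln((1+r)/(1−r)) = ½·ln(3.4444) = 0.6184.
n = ((z_{α} + z_β)/C)² + 3.
(1.645 + 0.524) / 0.6184 = 2.169 / 0.6184 = 3.507.
n = 3.507² + 3 = 12.30 + 3 = 15.3.
Round up.

n = 16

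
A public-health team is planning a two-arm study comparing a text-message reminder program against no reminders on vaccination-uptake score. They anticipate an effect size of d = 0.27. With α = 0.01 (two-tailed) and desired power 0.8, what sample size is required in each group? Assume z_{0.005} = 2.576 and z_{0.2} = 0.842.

n = 321 per group

For two independent groups with equal n: n = 2·((z_{α/2} + z_β) / d)².
z_{α/2} + z_β = 2.576 + 0.842 = 3.418.
n = 2 × (3.418 / 0.27)² = 2 × 12.659² = 2 × 160.26 = 320.5.
Round up to the next whole participant.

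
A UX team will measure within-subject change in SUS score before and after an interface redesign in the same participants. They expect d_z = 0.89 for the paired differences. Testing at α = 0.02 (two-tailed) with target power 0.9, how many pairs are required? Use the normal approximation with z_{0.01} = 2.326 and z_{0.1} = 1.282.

For a paired (one-sample on differences) test: n = ((z_{α/2} + z_β) / d)².
z_{α/2} + z_β = 2.326 + 1.282 = 3.608.
n = (3.608 / 0.89)² = 4.054² = 16.43.
Round up.

n = 17 pairs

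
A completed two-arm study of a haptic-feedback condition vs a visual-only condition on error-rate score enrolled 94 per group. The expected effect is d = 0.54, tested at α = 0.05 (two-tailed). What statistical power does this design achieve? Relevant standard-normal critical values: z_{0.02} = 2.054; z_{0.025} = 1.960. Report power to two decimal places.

For two equal groups, power = Φ(d·√(n/2) − z_{α/2}).
d·√(n/2) = 0.54 × √(94/2) = 0.54 × 6.856 = 3.702.
z_β = 3.702 − 1.960 = 1.742.
Power = Φ(1.742) = 0.959.

power ≈ 0.96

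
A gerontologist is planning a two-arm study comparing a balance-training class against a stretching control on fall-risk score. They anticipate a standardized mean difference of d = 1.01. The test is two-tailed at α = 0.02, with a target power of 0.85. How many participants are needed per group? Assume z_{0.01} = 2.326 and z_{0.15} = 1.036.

For two independent groups with equal n: n = 2·((z_{α/2} + z_β) / d)².
z_{α/2} + z_β = 2.326 + 1.036 = 3.362.
n = 2 × (3.362 / 1.01)² = 2 × 3.329² = 2 × 11.08 = 22.2.
Round up to the next whole participant.

n = 23 per group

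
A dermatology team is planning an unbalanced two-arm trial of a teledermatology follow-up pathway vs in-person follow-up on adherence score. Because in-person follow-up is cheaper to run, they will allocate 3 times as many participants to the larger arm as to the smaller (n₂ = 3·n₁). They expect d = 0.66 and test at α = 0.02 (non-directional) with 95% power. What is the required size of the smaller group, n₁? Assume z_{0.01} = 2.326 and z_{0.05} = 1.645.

With allocation ratio k = n₂/n₁ = 3, Var(x̄₁−x̄₂) = σ²(1/n₁ + 1/(k·n₁)) = σ²·(k+1)/(k·n₁).
So n₁ = (1 + 1/k)·((z_{α/2} + z_β)/d)² = 1.333 × (3.971/0.66)².
n₁ = 1.333 × 36.20 = 48.3.
Round up: n₁ = 49, giving n₂ = 3 × 49 = 147.

n₁ = 49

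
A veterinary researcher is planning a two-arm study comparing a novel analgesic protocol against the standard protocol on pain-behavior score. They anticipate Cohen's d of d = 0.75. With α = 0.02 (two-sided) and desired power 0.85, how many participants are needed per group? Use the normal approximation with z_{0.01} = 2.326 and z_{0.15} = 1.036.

For two independent groups with equal n: n = 2·((z_{α/2} + z_β) / d)².
z_{α/2} + z_β = 2.326 + 1.036 = 3.362.
n = 2 × (3.362 / 0.75)² = 2 × 4.483² = 2 × 20.09 = 40.2.
Round up to the next whole participant.

n = 41 per group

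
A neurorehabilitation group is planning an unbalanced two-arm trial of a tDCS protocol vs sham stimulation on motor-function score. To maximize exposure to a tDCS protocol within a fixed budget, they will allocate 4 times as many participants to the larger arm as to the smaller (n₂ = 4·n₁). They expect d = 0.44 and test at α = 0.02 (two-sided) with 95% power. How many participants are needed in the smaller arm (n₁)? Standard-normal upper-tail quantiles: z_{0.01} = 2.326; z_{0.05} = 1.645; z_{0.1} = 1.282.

With allocation ratio k = n₂/n₁ = 4, Var(x̄₁−x̄₂) = σ²(1/n₁ + 1/(k·n₁)) = σ²·(k+1)/(k·n₁).
So n₁ = (1 + 1/k)·((z_{α/2} + z_β)/d)² = 1.250 × (3.971/0.44)².
n₁ = 1.250 × 81.45 = 101.8.
Round up: n₁ = 102, giving n₂ = 4 × 102 = 408.

n₁ = 102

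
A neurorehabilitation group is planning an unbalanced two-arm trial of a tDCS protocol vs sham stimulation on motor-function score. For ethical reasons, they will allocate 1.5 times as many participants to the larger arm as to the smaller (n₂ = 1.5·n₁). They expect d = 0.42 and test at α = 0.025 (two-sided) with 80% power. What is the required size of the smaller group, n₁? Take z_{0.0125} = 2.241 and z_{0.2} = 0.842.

n₁ = 90

With allocation ratio k = n₂/n₁ = 1.5, Var(x̄₁−x̄₂) = σ²(1/n₁ + 1/(k·n₁)) = σ²·(k+1)/(k·n₁).
So n₁ = (1 + 1/k)·((z_{α/2} + z_β)/d)² = 1.667 × (3.083/0.42)².
n₁ = 1.667 × 53.88 = 89.8.
Round up: n₁ = 90, giving n₂ = 1.5 × 90 = 135.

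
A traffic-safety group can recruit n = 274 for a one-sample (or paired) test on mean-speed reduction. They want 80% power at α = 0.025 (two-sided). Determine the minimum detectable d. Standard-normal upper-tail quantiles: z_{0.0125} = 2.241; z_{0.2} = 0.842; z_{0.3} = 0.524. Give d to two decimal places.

d_min ≈ 0.19

For a single sample (or paired design) of n = 274: d_min = (z_{α/2} + z_β)/√n.
z-sum = 2.241 + 0.842 = 3.083.
d_min = 3.083 / √274 = 3.083 / 16.553 = 0.186.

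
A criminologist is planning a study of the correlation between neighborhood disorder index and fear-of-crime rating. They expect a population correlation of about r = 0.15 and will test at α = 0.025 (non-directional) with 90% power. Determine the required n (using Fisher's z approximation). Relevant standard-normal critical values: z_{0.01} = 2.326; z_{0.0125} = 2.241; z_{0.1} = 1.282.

n = 547

Fisher's z: C = ½·ln((1+r)/(1−r)) = ½·ln(1.3529) = 0.1511.
n = ((z_{α/2} + z_β)/C)² + 3.
(2.241 + 1.282) / 0.1511 = 3.523 / 0.1511 = 23.316.
n = 23.316² + 3 = 543.62 + 3 = 546.6.
Round up.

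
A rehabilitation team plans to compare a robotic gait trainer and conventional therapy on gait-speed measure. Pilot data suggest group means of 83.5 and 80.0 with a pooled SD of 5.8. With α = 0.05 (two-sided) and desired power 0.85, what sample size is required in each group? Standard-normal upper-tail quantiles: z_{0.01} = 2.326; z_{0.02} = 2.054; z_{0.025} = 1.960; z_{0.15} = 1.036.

n = 50 per group

Cohen's d = |M₁ − M₂| / SD_pooled = |83.5 − 80.0| / 5.8 = 3.5 / 5.8 = 0.603.
For two independent groups with equal n: n = 2·((z_{α/2} + z_β) / d)².
z_{α/2} + z_β = 1.960 + 1.036 = 2.996.
n = 2 × (2.996 / 0.603)² = 2 × 4.968² = 2 × 24.69 = 49.4.
Round up to the next whole participant.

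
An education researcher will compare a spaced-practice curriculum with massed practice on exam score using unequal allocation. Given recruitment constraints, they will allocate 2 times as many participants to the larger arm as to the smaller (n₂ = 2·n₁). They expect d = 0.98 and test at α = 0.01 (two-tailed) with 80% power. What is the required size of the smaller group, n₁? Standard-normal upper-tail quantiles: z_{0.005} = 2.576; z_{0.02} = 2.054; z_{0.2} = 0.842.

With allocation ratio k = n₂/n₁ = 2, Var(x̄₁−x̄₂) = σ²(1/n₁ + 1/(k·n₁)) = σ²·(k+1)/(k·n₁).
So n₁ = (1 + 1/k)·((z_{α/2} + z_β)/d)² = 1.500 × (3.418/0.98)².
n₁ = 1.500 × 12.16 = 18.2.
Round up: n₁ = 19, giving n₂ = 2 × 19 = 38.

n₁ = 19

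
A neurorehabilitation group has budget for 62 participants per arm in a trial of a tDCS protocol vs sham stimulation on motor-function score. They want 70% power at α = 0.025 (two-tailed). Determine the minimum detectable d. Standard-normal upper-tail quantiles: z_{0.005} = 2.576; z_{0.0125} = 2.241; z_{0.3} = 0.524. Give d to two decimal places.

d_min ≈ 0.50

For two independent groups of n = 62 each: d_min = (z_{α/2} + z_β)·√(2/n).
z-sum = 2.241 + 0.524 = 2.765.
d_min = 2.765 × √(2/62) = 2.765 × 0.1796 = 0.497.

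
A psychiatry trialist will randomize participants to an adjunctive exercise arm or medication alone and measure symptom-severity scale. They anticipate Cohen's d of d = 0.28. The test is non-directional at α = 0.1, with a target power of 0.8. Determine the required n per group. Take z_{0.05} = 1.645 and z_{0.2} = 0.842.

n = 158 per group

For two independent groups with equal n: n = 2·((z_{α/2} + z_β) / d)².
z_{α/2} + z_β = 1.645 + 0.842 = 2.487.
n = 2 × (2.487 / 0.28)² = 2 × 8.882² = 2 × 78.89 = 157.8.
Round up to the next whole participant.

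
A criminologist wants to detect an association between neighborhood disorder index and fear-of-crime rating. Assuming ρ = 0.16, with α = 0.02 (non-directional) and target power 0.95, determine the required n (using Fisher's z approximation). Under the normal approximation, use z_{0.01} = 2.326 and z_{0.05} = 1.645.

n = 609

Fisher's z: C = ½·ln((1+r)/(1−r)) = ½·ln(1.3810) = 0.1614.
n = ((z_{α/2} + z_β)/C)² + 3.
(2.326 + 1.645) / 0.1614 = 3.971 / 0.1614 = 24.603.
n = 24.603² + 3 = 605.33 + 3 = 608.3.
Round up.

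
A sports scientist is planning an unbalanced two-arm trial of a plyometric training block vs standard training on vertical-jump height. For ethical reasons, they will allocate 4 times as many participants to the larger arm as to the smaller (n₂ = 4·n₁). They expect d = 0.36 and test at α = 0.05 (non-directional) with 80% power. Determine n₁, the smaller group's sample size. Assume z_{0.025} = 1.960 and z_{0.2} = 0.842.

With allocation ratio k = n₂/n₁ = 4, Var(x̄₁−x̄₂) = σ²(1/n₁ + 1/(k·n₁)) = σ²·(k+1)/(k·n₁).
So n₁ = (1 + 1/k)·((z_{α/2} + z_β)/d)² = 1.250 × (2.802/0.36)².
n₁ = 1.250 × 60.58 = 75.7.
Round up: n₁ = 76, giving n₂ = 4 × 76 = 304.

n₁ = 76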